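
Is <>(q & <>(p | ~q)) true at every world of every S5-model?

Tableau for the negation ~<>(q & <>(p | ~q)):
1. ~<>(q & <>(p | ~q)), 0
2. ~(q & <>(p | ~q)), 0
3. ~<>(p | ~q), 0
4. ~(p | ~q), 0
5. ~p, 0
6. q, 0
Accessibility: 0R0
The negation has an open branch (countermodel exists).

Not valid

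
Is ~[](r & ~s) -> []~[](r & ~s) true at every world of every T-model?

Tableau for the negation ~(~[](r & ~s) -> []~[](r & ~s)):
1. ~(~[](r & ~s) -> []~[](r & ~s)), w0
2. ~[](r & ~s), w0
3. ~[]~[](r & ~s), w0
4. ~(r & ~s), w1
5. s, w1
6. [](r & ~s), w2
7. r & ~s, w2
8. r, w2
9. ~s, w2
Accessibility: w0Rw0, w0Rw1, w0Rw2, w1Rw1, w2Rw2
The negation has an open branch (countermodel exists).

No, not valid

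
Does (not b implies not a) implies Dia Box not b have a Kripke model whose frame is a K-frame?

Yes, satisfiable

1. (not b implies not a) implies Dia Box not b, w0
2. Dia Box not b, w0
3. Box not b, w1
Accessibility: w0Rw1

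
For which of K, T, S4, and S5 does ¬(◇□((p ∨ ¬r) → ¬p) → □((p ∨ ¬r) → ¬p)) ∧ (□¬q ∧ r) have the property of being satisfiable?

K, T, S4

S5-tableau for the formula:
1. ¬(◇□((p ∨ ¬r) → ¬p) → □((p ∨ ¬r) → ¬p)) ∧ (□¬q ∧ r), u
2. ¬(◇□((p ∨ ¬r) → ¬p) → □((p ∨ ¬r) → ¬p)), u
3. □¬q ∧ r, u
4. ◇□((p ∨ ¬r) → ¬p), u
5. ¬□((p ∨ ¬r) → ¬p), u
6. □¬q, u
7. r, u
8. ¬q, u
9. □((p ∨ ¬r) → ¬p), v
10. ¬q, v
11. (p ∨ ¬r) → ¬p, u
12. (p ∨ ¬r) → ¬p, v
13. ¬(p ∨ ¬r), u
14. ¬p, u
15. ¬(p ∨ ¬r), v
16. ¬p, v
17. r, v
18. ¬((p ∨ ¬r) → ¬p), w
19. p ∨ ¬r, w
20. p, w
21. ¬q, w
22. (p ∨ ¬r) → ¬p, w
23. ¬r, w
24. ¬(p ∨ ¬r), w
25. ¬p, w
26. r, w
Accessibility: uRu, uRv, uRw, vRu, vRv, vRw, wRu, wRv, wRw
Branch closes: p and ¬p both at w.
Every branch closes (one shown): unsatisfiable in S5.
S4-tableau for the formula:
1. ¬(◇□((p ∨ ¬r) → ¬p) → □((p ∨ ¬r) → ¬p)) ∧ (□¬q ∧ r), u
2. ¬(◇□((p ∨ ¬r) → ¬p) → □((p ∨ ¬r) → ¬p)), u
3. □¬q ∧ r, u
4. ◇□((p ∨ ¬r) → ¬p), u
5. ¬□((p ∨ ¬r) → ¬p), u
6. □¬q, u
7. r, u
8. ¬q, u
9. □((p ∨ ¬r) → ¬p), v
10. ¬q, v
11. (p ∨ ¬r) → ¬p, v
12. ¬p, v
13. ¬((p ∨ ¬r) → ¬p), w
14. p ∨ ¬r, w
15. p, w
16. ¬q, w
17. ¬r, w
Accessibility: uRu, uRv, uRw, vRv, wRw
Complete open branch: satisfiable in S4, hence also in K, T (this S4-model is also a K-model and a T-model).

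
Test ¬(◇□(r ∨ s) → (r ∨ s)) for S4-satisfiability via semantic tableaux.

1. ¬(◇□(r ∨ s) → (r ∨ s)), 0
2. ◇□(r ∨ s), 0
3. ¬(r ∨ s), 0
4. ¬r, 0
5. ¬s, 0
6. □(r ∨ s), 1
7. r ∨ s, 1
8. s, 1
Accessibility: 0R0, 0R1, 1R1

Yes, satisfiable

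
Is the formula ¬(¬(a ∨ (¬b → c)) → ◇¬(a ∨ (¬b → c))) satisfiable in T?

1. ¬(¬(a ∨ (¬b → c)) → ◇¬(a ∨ (¬b → c))), w0
2. ¬(a ∨ (¬b → c)), w0
3. ¬◇¬(a ∨ (¬b → c)), w0
4. ¬a, w0
5. ¬(¬b → c), w0
6. ¬b, w0
7. ¬c, w0
8. a ∨ (¬b → c), w0
9. ¬b → c, w0
10. c, w0
Accessibility: w0Rw0
Branch closes: c and ¬c both at w0.
All branches of the tableau close; one closing branch shown above.

Unsatisfiable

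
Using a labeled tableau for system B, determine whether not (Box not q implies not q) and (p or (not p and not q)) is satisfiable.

1. not (Box not q implies not q) and (p or (not p and not q)), 0
2. not (Box not q implies not q), 0
3. p or (not p and not q), 0
4. Box not q, 0
5. q, 0
6. not q, 0
Accessibility: 0R0
Branch closes: q and not q both at 0.
All branches of the tableau close; one closing branch shown above.

Unsatisfiable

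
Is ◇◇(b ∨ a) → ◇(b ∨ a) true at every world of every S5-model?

Tableau for the negation ¬(◇◇(b ∨ a) → ◇(b ∨ a)):
1. ¬(◇◇(b ∨ a) → ◇(b ∨ a)), w0
2. ◇◇(b ∨ a), w0
3. ¬◇(b ∨ a), w0
4. ¬(b ∨ a), w0
5. ¬b, w0
6. ¬a, w0
7. ◇(b ∨ a), w1
8. ¬(b ∨ a), w1
9. ¬b, w1
10. ¬a, w1
11. b ∨ a, w2
12. ¬(b ∨ a), w2
13. ¬b, w2
14. ¬a, w2
15. a, w2
Accessibility: w0Rw0, w0Rw1, w0Rw2, w1Rw0, w1Rw1, w1Rw2, w2Rw0, w2Rw1, w2Rw2
Branch closes: a and ¬a both at w2.
All branches of the negation close; one closing branch shown above.

Valid in S5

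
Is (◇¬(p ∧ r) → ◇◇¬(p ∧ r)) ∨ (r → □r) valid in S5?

Tableau for the negation ¬((◇¬(p ∧ r) → ◇◇¬(p ∧ r)) ∨ (r → □r)):
1. ¬((◇¬(p ∧ r) → ◇◇¬(p ∧ r)) ∨ (r → □r)), w0
2. ¬(◇¬(p ∧ r) → ◇◇¬(p ∧ r)), w0
3. ¬(r → □r), w0
4. ◇¬(p ∧ r), w0
5. ¬◇◇¬(p ∧ r), w0
6. r, w0
7. ¬□r, w0
8. ¬◇¬(p ∧ r), w0
9. p ∧ r, w0
10. p, w0
11. ¬(p ∧ r), w1
12. ¬◇¬(p ∧ r), w1
13. p ∧ r, w1
14. p, w1
15. r, w1
16. ¬r, w1
Accessibility: w0Rw0, w0Rw1, w1Rw0, w1Rw1
Branch closes: r and ¬r both at w1.
Every branch of the negation's tableau closes; the branch above is one of them.

Valid in S5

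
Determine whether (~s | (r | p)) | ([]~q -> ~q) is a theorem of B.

Tableau for the negation ~((~s | (r | p)) | ([]~q -> ~q)):
1. ~((~s | (r | p)) | ([]~q -> ~q)), w0
2. ~(~s | (r | p)), w0
3. ~([]~q -> ~q), w0
4. s, w0
5. ~(r | p), w0
6. []~q, w0
7. q, w0
8. ~r, w0
9. ~p, w0
10. ~q, w0
Accessibility: w0Rw0
Branch closes: q and ~q both at w0.
Every branch of the negation's tableau closes; the branch above is one of them.

Valid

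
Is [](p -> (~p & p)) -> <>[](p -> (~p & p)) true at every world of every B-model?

Valid

Tableau for the negation ~([](p -> (~p & p)) -> <>[](p -> (~p & p))):
1. ~([](p -> (~p & p)) -> <>[](p -> (~p & p))), u
2. [](p -> (~p & p)), u
3. ~<>[](p -> (~p & p)), u
4. p -> (~p & p), u
5. ~[](p -> (~p & p)), u
6. ~p, u
7. ~(p -> (~p & p)), v
8. p, v
9. ~(~p & p), v
10. p -> (~p & p), v
11. ~[](p -> (~p & p)), v
12. ~p & p, v
13. ~p, v
Accessibility: uRu, uRv, vRu, vRv
Branch closes: p and ~p both at v.
All branches of the negation close; one closing branch shown above.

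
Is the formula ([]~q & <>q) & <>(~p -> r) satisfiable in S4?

1. ([]~q & <>q) & <>(~p -> r), 0
2. []~q & <>q, 0
3. <>(~p -> r), 0
4. []~q, 0
5. <>q, 0
6. ~q, 0
7. ~p -> r, 1
8. ~q, 1
9. r, 1
10. q, 2
11. ~q, 2
Accessibility: 0R0, 0R1, 0R2, 1R1, 2R2
Branch closes: q and ~q both at 2.
All branches of the tableau close; one closing branch shown above.

No, unsatisfiable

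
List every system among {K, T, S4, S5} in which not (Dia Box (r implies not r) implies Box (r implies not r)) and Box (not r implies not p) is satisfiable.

S5-tableau for the formula:
1. not (Dia Box (r implies not r) implies Box (r implies not r)) and Box (not r implies not p), 0
2. not (Dia Box (r implies not r) implies Box (r implies not r)), 0
3. Box (not r implies not p), 0
4. Dia Box (r implies not r), 0
5. not Box (r implies not r), 0
6. not r implies not p, 0
7. not p, 0
8. Box (r implies not r), 1
9. not r implies not p, 1
10. r implies not r, 0
11. r implies not r, 1
12. not p, 1
13. not r, 0
14. not r, 1
15. not (r implies not r), 2
16. r, 2
17. not r implies not p, 2
18. r implies not r, 2
19. not p, 2
20. not r, 2
Accessibility: 0R0, 0R1, 0R2, 1R0, 1R1, 1R2, 2R0, 2R1, 2R2
Branch closes: r and not r both at 2.
Every branch closes (one shown): unsatisfiable in S5.
S4-tableau for the formula:
1. not (Dia Box (r implies not r) implies Box (r implies not r)) and Box (not r implies not p), 0
2. not (Dia Box (r implies not r) implies Box (r implies not r)), 0
3. Box (not r implies not p), 0
4. Dia Box (r implies not r), 0
5. not Box (r implies not r), 0
6. not r implies not p, 0
7. not p, 0
8. Box (r implies not r), 1
9. not r implies not p, 1
10. r implies not r, 1
11. not p, 1
12. not r, 1
13. not (r implies not r), 2
14. r, 2
15. not r implies not p, 2
16. not p, 2
Accessibility: 0R0, 0R1, 0R2, 1R1, 2R2
Complete open branch: satisfiable in S4, hence also in K, T (this S4-model is also a K-model and a T-model).

K, T, S4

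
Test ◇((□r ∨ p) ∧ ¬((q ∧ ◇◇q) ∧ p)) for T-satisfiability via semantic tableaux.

Yes, satisfiable

1. ◇((□r ∨ p) ∧ ¬((q ∧ ◇◇q) ∧ p)), w0
2. (□r ∨ p) ∧ ¬((q ∧ ◇◇q) ∧ p), w1   [◇-rule on 1: fresh world w1, w0Rw1]
3. □r ∨ p, w1   [∧-rule on 2]
4. ¬((q ∧ ◇◇q) ∧ p), w1   [∧-rule on 2]
5. p, w1   [∨-rule on 3 (branches; this branch)]
6. ¬(q ∧ ◇◇q), w1   [¬∧-rule on 4 (branches; this branch)]
7. ¬◇◇q, w1   [¬∧-rule on 6 (branches; this branch)]
8. ¬◇q, w1   [¬◇-rule on 7 via w1Rw1]
9. ¬q, w1   [¬◇-rule on 8 via w1Rw1]
Accessibility: w0Rw0, w0Rw1, w1Rw1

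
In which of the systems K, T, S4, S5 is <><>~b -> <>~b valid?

S4, S5

T-tableau for the negation ~(<><>~b -> <>~b):
1. ~(<><>~b -> <>~b), u
2. <><>~b, u   [~->-rule on 1]
3. ~<>~b, u   [~->-rule on 1]
4. b, u   [~<>-rule on 3 via uRu]
5. <>~b, v   [<>-rule on 2: fresh world v, uRv]
6. b, v   [~<>-rule on 3 via uRv]
7. ~b, w   [<>-rule on 5: fresh world w, vRw]
Accessibility: uRu, uRv, vRv, vRw, wRw
Complete open branch: countermodel on a T-frame, so not valid in T, nor in K (the same frame is also a K-frame).
S4-tableau for the negation ~(<><>~b -> <>~b):
1. ~(<><>~b -> <>~b), u
2. <><>~b, u   [~->-rule on 1]
3. ~<>~b, u   [~->-rule on 1]
4. b, u   [~<>-rule on 3 via uRu]
5. <>~b, v   [<>-rule on 2: fresh world v, uRv]
6. b, v   [~<>-rule on 3 via uRv]
7. ~b, w   [<>-rule on 5: fresh world w, vRw]
8. b, w   [~<>-rule on 3 via uRw]
Accessibility: uRu, uRv, uRw, vRv, vRw, wRw
Branch closes: b and ~b both at w.
Every branch closes (one shown): valid in S4, hence also in S5 (every theorem of S4 is a theorem of S5).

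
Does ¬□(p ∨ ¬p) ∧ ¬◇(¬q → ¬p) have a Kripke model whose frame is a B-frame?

No, unsatisfiable

1. ¬□(p ∨ ¬p) ∧ ¬◇(¬q → ¬p), w0
2. ¬□(p ∨ ¬p), w0
3. ¬◇(¬q → ¬p), w0
4. ¬(¬q → ¬p), w0
5. ¬q, w0
6. p, w0
7. ¬(p ∨ ¬p), w1
8. ¬p, w1
9. p, w1
Accessibility: w0Rw0, w0Rw1, w1Rw0, w1Rw1
Branch closes: p and ¬p both at w1.
All branches of the tableau close; one closing branch shown above.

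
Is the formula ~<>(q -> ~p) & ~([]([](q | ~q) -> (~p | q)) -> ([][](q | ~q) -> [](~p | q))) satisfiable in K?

Unsatisfiable (every branch closes)

1. ~<>(q -> ~p) & ~([]([](q | ~q) -> (~p | q)) -> ([][](q | ~q) -> [](~p | q))), u
2. ~<>(q -> ~p), u   [&-rule on 1]
3. ~([]([](q | ~q) -> (~p | q)) -> ([][](q | ~q) -> [](~p | q))), u   [&-rule on 1]
4. []([](q | ~q) -> (~p | q)), u   [~->-rule on 3]
5. ~([][](q | ~q) -> [](~p | q)), u   [~->-rule on 3]
6. [][](q | ~q), u   [~->-rule on 5]
7. ~[](~p | q), u   [~->-rule on 5]
8. ~(~p | q), v   [~[]-rule on 7: fresh world v, uRv]
9. p, v   [~|-rule on 8]
10. ~q, v   [~|-rule on 8]
11. ~(q -> ~p), v   [~<>-rule on 2 via uRv]
12. q, v   [~->-rule on 11]
Accessibility: uRv
Branch closes: q and ~q both at v.
Every branch closes; the branch above is one of them.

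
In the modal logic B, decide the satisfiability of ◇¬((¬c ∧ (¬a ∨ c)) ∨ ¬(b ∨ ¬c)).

Satisfiable (open branch found)

1. ◇¬((¬c ∧ (¬a ∨ c)) ∨ ¬(b ∨ ¬c)), 0
2. ¬((¬c ∧ (¬a ∨ c)) ∨ ¬(b ∨ ¬c)), 1
3. ¬(¬c ∧ (¬a ∨ c)), 1
4. b ∨ ¬c, 1
5. ¬(¬a ∨ c), 1
6. a, 1
7. ¬c, 1
Accessibility: 0R0, 0R1, 1R0, 1R1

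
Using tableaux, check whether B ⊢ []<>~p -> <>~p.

Valid

Tableau for the negation ~([]<>~p -> <>~p):
1. ~([]<>~p -> <>~p), 0
2. []<>~p, 0   [~->-rule on 1]
3. ~<>~p, 0   [~->-rule on 1]
4. <>~p, 0   [[]-rule on 2 via 0R0]
5. p, 0   [~<>-rule on 3 via 0R0]
6. ~p, 1   [<>-rule on 4: fresh world 1, 0R1]
7. <>~p, 1   [[]-rule on 2 via 0R1]
8. p, 1   [~<>-rule on 3 via 0R1]
Accessibility: 0R0, 0R1, 1R0, 1R1
Branch closes: p and ~p both at 1.
All branches of the negation close; one closing branch shown above.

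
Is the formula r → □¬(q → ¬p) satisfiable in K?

1. r → □¬(q → ¬p), 0
2. □¬(q → ¬p), 0   [→-rule on 1 (branches; this branch)]

Satisfiable (open branch found)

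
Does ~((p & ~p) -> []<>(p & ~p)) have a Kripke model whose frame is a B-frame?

1. ~((p & ~p) -> []<>(p & ~p)), w0
2. p & ~p, w0
3. ~[]<>(p & ~p), w0
4. p, w0
5. ~p, w0
Accessibility: w0Rw0
Branch closes: p and ~p both at w0.
(One branch shown.) All branches close.

Unsatisfiable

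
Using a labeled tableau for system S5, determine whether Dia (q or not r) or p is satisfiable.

Satisfiable

1. Dia (q or not r) or p, w0
2. p, w0
Accessibility: w0Rw0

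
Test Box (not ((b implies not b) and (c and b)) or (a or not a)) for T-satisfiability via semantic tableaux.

1. Box (not ((b implies not b) and (c and b)) or (a or not a)), u
2. not ((b implies not b) and (c and b)) or (a or not a), u
3. a or not a, u
4. not a, u
Accessibility: uRu

Yes, satisfiable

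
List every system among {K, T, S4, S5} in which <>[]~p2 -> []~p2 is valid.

S4-tableau for the negation ~(<>[]~p2 -> []~p2):
1. ~(<>[]~p2 -> []~p2), 0
2. <>[]~p2, 0
3. ~[]~p2, 0
4. []~p2, 1
5. ~p2, 1
6. p2, 2
Accessibility: 0R0, 0R1, 0R2, 1R1, 2R2
Complete open branch: countermodel on an S4-frame, so not valid in S4, nor in K, T (the same frame is also a K-frame and a T-frame).
S5-tableau for the negation ~(<>[]~p2 -> []~p2):
1. ~(<>[]~p2 -> []~p2), 0
2. <>[]~p2, 0
3. ~[]~p2, 0
4. []~p2, 1
5. ~p2, 0
6. ~p2, 1
7. p2, 2
8. ~p2, 2
Accessibility: 0R0, 0R1, 0R2, 1R0, 1R1, 1R2, 2R0, 2R1, 2R2
Branch closes: p2 and ~p2 both at 2.
Every branch closes (one shown): valid in S5.

S5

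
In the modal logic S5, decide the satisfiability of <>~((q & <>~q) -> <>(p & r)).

1. <>~((q & <>~q) -> <>(p & r)), 0
2. ~((q & <>~q) -> <>(p & r)), 1
3. q & <>~q, 1
4. ~<>(p & r), 1
5. q, 1
6. <>~q, 1
7. ~(p & r), 0
8. ~(p & r), 1
9. ~r, 0
10. ~r, 1
11. ~q, 2
12. ~(p & r), 2
13. ~r, 2
Accessibility: 0R0, 0R1, 0R2, 1R0, 1R1, 1R2, 2R0, 2R1, 2R2

Satisfiable (open branch found)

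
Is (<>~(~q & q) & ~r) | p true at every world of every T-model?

Not valid

Tableau for the negation ~((<>~(~q & q) & ~r) | p):
1. ~((<>~(~q & q) & ~r) | p), 0
2. ~(<>~(~q & q) & ~r), 0
3. ~p, 0
4. r, 0
Accessibility: 0R0
The negation has an open branch (countermodel exists).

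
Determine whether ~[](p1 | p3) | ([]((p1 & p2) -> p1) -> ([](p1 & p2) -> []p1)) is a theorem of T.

Valid in T

Tableau for the negation ~(~[](p1 | p3) | ([]((p1 & p2) -> p1) -> ([](p1 & p2) -> []p1))):
1. ~(~[](p1 | p3) | ([]((p1 & p2) -> p1) -> ([](p1 & p2) -> []p1))), 0
2. [](p1 | p3), 0
3. ~([]((p1 & p2) -> p1) -> ([](p1 & p2) -> []p1)), 0
4. []((p1 & p2) -> p1), 0
5. ~([](p1 & p2) -> []p1), 0
6. [](p1 & p2), 0
7. ~[]p1, 0
8. p1 | p3, 0
9. (p1 & p2) -> p1, 0
10. p1 & p2, 0
11. p1, 0
12. p2, 0
13. p3, 0
14. ~p1, 1
15. p1 | p3, 1
16. (p1 & p2) -> p1, 1
17. p1 & p2, 1
18. p1, 1
19. p2, 1
Accessibility: 0R0, 0R1, 1R1
Branch closes: p1 and ~p1 both at 1.
Every branch of the negation's tableau closes; the branch above is one of them.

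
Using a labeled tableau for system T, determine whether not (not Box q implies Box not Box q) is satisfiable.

1. not (not Box q implies Box not Box q), w0
2. not Box q, w0
3. not Box not Box q, w0
4. not q, w1
5. Box q, w2
6. q, w2
Accessibility: w0Rw0, w0Rw1, w0Rw2, w1Rw1, w2Rw2

Satisfiable (open branch found)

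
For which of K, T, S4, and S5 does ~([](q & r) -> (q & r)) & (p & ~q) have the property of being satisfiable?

K-tableau for the formula:
1. ~([](q & r) -> (q & r)) & (p & ~q), 0
2. ~([](q & r) -> (q & r)), 0
3. p & ~q, 0
4. [](q & r), 0
5. ~(q & r), 0
6. p, 0
7. ~q, 0
8. ~r, 0
Complete open branch: satisfiable in K.
T-tableau for the formula:
1. ~([](q & r) -> (q & r)) & (p & ~q), 0
2. ~([](q & r) -> (q & r)), 0
3. p & ~q, 0
4. [](q & r), 0
5. ~(q & r), 0
6. p, 0
7. ~q, 0
8. q & r, 0
9. q, 0
10. r, 0
Accessibility: 0R0
Branch closes: q and ~q both at 0.
Every branch closes (one shown): unsatisfiable in T, hence also in S4, S5 (every S4/S5-frame is a T-frame).

K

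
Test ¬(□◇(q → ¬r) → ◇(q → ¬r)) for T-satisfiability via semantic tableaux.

Unsatisfiable

1. ¬(□◇(q → ¬r) → ◇(q → ¬r)), w0
2. □◇(q → ¬r), w0
3. ¬◇(q → ¬r), w0
4. ◇(q → ¬r), w0
5. ¬(q → ¬r), w0
6. q, w0
7. r, w0
8. q → ¬r, w1
9. ◇(q → ¬r), w1
10. ¬(q → ¬r), w1
11. q, w1
12. r, w1
13. ¬r, w1
Accessibility: w0Rw0, w0Rw1, w1Rw1
Branch closes: r and ¬r both at w1.
All branches of the tableau close; one closing branch shown above.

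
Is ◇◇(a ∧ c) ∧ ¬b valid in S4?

Tableau for the negation ¬(◇◇(a ∧ c) ∧ ¬b):
1. ¬(◇◇(a ∧ c) ∧ ¬b), w0
2. b, w0
Accessibility: w0Rw0
The negation has an open branch (countermodel exists).

Not valid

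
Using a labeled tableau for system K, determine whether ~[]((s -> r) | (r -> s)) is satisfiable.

1. ~[]((s -> r) | (r -> s)), w0
2. ~((s -> r) | (r -> s)), w1   [~[]-rule on 1: fresh world w1, w0Rw1]
3. ~(s -> r), w1   [~|-rule on 2]
4. ~(r -> s), w1   [~|-rule on 2]
5. s, w1   [~->-rule on 3]
6. ~r, w1   [~->-rule on 3]
7. r, w1   [~->-rule on 4]
8. ~s, w1   [~->-rule on 4]
Accessibility: w0Rw1
Branch closes: r and ~r both at w1.
Every branch closes; the branch above is one of them.

No, unsatisfiable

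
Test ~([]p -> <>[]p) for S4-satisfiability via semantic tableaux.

Unsatisfiable

1. ~([]p -> <>[]p), 0
2. []p, 0
3. ~<>[]p, 0
4. p, 0
5. ~[]p, 0
6. ~p, 1
7. p, 1
Accessibility: 0R0, 0R1, 1R1
Branch closes: p and ~p both at 1.
All branches of the tableau close; one closing branch shown above.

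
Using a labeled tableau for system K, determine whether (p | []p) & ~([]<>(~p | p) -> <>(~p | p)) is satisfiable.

Yes, satisfiable

1. (p | []p) & ~([]<>(~p | p) -> <>(~p | p)), 0
2. p | []p, 0   [&-rule on 1]
3. ~([]<>(~p | p) -> <>(~p | p)), 0   [&-rule on 1]
4. []<>(~p | p), 0   [~->-rule on 3]
5. ~<>(~p | p), 0   [~->-rule on 3]
6. []p, 0   [|-rule on 2 (branches; this branch)]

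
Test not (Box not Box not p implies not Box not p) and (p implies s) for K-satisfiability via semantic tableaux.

Satisfiable (open branch found)

1. not (Box not Box not p implies not Box not p) and (p implies s), w0
2. not (Box not Box not p implies not Box not p), w0   [and-rule on 1]
3. p implies s, w0   [and-rule on 1]
4. Box not Box not p, w0   [neg-implies-rule on 2]
5. Box not p, w0   [neg-implies-rule on 2]
6. s, w0   [implies-rule on 3 (branches; this branch)]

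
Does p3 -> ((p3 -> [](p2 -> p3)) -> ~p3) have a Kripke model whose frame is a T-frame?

1. p3 -> ((p3 -> [](p2 -> p3)) -> ~p3), 0
2. (p3 -> [](p2 -> p3)) -> ~p3, 0
3. ~p3, 0
Accessibility: 0R0

Satisfiable (open branch found)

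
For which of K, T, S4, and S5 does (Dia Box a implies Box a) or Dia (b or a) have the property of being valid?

T, S4, S5

T-tableau for the negation not ((Dia Box a implies Box a) or Dia (b or a)):
1. not ((Dia Box a implies Box a) or Dia (b or a)), 0
2. not (Dia Box a implies Box a), 0   [neg-or-rule on 1]
3. not Dia (b or a), 0   [neg-or-rule on 1]
4. Dia Box a, 0   [neg-implies-rule on 2]
5. not Box a, 0   [neg-implies-rule on 2]
6. not (b or a), 0   [neg-Dia-rule on 3 via 0R0]
7. not b, 0   [neg-or-rule on 6]
8. not a, 0   [neg-or-rule on 6]
9. Box a, 1   [Dia-rule on 4: fresh world 1, 0R1]
10. not (b or a), 1   [neg-Dia-rule on 3 via 0R1]
11. not b, 1   [neg-or-rule on 10]
12. not a, 1   [neg-or-rule on 10]
13. a, 1   [Box-rule on 9 via 1R1]
Accessibility: 0R0, 0R1, 1R1
Branch closes: a and not a both at 1.
Every branch closes (one shown): valid in T, hence also in S4, S5 (every theorem of T is a theorem of S4 and S5).
K-tableau for the negation not ((Dia Box a implies Box a) or Dia (b or a)):
1. not ((Dia Box a implies Box a) or Dia (b or a)), 0
2. not (Dia Box a implies Box a), 0   [neg-or-rule on 1]
3. not Dia (b or a), 0   [neg-or-rule on 1]
4. Dia Box a, 0   [neg-implies-rule on 2]
5. not Box a, 0   [neg-implies-rule on 2]
6. Box a, 1   [Dia-rule on 4: fresh world 1, 0R1]
7. not (b or a), 1   [neg-Dia-rule on 3 via 0R1]
8. not b, 1   [neg-or-rule on 7]
9. not a, 1   [neg-or-rule on 7]
10. not a, 2   [neg-Box-rule on 5: fresh world 2, 0R2]
11. not (b or a), 2   [neg-Dia-rule on 3 via 0R2]
12. not b, 2   [neg-or-rule on 11]
Accessibility: 0R1, 0R2
Complete open branch: countermodel on a K-frame, so not valid in K.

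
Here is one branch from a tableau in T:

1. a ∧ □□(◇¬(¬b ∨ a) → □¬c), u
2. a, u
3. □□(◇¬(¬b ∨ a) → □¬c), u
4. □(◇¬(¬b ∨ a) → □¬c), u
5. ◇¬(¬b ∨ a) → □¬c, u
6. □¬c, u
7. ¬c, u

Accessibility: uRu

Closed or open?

No, open

No world carries both an atom and its negation.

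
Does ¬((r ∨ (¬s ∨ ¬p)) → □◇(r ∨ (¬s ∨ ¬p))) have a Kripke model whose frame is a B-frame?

Unsatisfiable (every branch closes)

1. ¬((r ∨ (¬s ∨ ¬p)) → □◇(r ∨ (¬s ∨ ¬p))), 0
2. r ∨ (¬s ∨ ¬p), 0
3. ¬□◇(r ∨ (¬s ∨ ¬p)), 0
4. ¬s ∨ ¬p, 0
5. ¬p, 0
6. ¬◇(r ∨ (¬s ∨ ¬p)), 1
7. ¬(r ∨ (¬s ∨ ¬p)), 0
8. ¬r, 0
9. ¬(¬s ∨ ¬p), 0
10. s, 0
11. p, 0
Accessibility: 0R0, 0R1, 1R0, 1R1
Branch closes: p and ¬p both at 0.
All branches of the tableau close; one closing branch shown above.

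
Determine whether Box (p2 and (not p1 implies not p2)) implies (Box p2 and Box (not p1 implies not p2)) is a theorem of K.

Valid

Tableau for the negation not (Box (p2 and (not p1 implies not p2)) implies (Box p2 and Box (not p1 implies not p2))):
1. not (Box (p2 and (not p1 implies not p2)) implies (Box p2 and Box (not p1 implies not p2))), w0
2. Box (p2 and (not p1 implies not p2)), w0
3. not (Box p2 and Box (not p1 implies not p2)), w0
4. not Box (not p1 implies not p2), w0
5. not (not p1 implies not p2), w1
6. not p1, w1
7. p2, w1
8. p2 and (not p1 implies not p2), w1
9. not p1 implies not p2, w1
10. not p2, w1
Accessibility: w0Rw1
Branch closes: p2 and not p2 both at w1.
Every branch of the negation's tableau closes; the branch above is one of them.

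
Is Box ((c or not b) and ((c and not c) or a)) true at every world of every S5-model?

Tableau for the negation not Box ((c or not b) and ((c and not c) or a)):
1. not Box ((c or not b) and ((c and not c) or a)), 0
2. not ((c or not b) and ((c and not c) or a)), 1
3. not ((c and not c) or a), 1
4. not (c and not c), 1
5. not a, 1
6. c, 1
Accessibility: 0R0, 0R1, 1R0, 1R1
The negation has an open branch (countermodel exists).

Not valid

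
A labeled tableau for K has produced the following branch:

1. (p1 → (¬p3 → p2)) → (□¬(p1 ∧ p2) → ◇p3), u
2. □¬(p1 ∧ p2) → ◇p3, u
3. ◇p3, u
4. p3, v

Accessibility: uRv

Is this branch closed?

Not closed

No atom appears with both signs at the same world.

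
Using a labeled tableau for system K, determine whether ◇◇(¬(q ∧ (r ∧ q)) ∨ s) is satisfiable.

1. ◇◇(¬(q ∧ (r ∧ q)) ∨ s), u
2. ◇(¬(q ∧ (r ∧ q)) ∨ s), v
3. ¬(q ∧ (r ∧ q)) ∨ s, w
4. s, w
Accessibility: uRv, vRw

Satisfiable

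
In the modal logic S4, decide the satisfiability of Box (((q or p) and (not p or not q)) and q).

1. Box (((q or p) and (not p or not q)) and q), u
2. ((q or p) and (not p or not q)) and q, u   [Box-rule on 1 via uRu]
3. (q or p) and (not p or not q), u   [and-rule on 2]
4. q, u   [and-rule on 2]
5. q or p, u   [and-rule on 3]
6. not p or not q, u   [and-rule on 3]
7. not p, u   [or-rule on 6 (branches; this branch)]
Accessibility: uRu

Satisfiable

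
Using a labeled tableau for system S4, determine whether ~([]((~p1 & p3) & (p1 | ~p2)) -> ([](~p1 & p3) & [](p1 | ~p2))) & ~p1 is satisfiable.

1. ~([]((~p1 & p3) & (p1 | ~p2)) -> ([](~p1 & p3) & [](p1 | ~p2))) & ~p1, w0
2. ~([]((~p1 & p3) & (p1 | ~p2)) -> ([](~p1 & p3) & [](p1 | ~p2))), w0
3. ~p1, w0
4. []((~p1 & p3) & (p1 | ~p2)), w0
5. ~([](~p1 & p3) & [](p1 | ~p2)), w0
6. (~p1 & p3) & (p1 | ~p2), w0
7. ~p1 & p3, w0
8. p1 | ~p2, w0
9. p3, w0
10. ~[](p1 | ~p2), w0
11. ~p2, w0
12. ~(p1 | ~p2), w1
13. ~p1, w1
14. p2, w1
15. (~p1 & p3) & (p1 | ~p2), w1
16. ~p1 & p3, w1
17. p1 | ~p2, w1
18. p3, w1
19. ~p2, w1
Accessibility: w0Rw0, w0Rw1, w1Rw1
Branch closes: p2 and ~p2 both at w1.
All branches of the tableau close; one closing branch shown above.

Unsatisfiable (every branch closes)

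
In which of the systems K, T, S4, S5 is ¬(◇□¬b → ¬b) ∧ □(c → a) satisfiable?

S4-tableau for the formula:
1. ¬(◇□¬b → ¬b) ∧ □(c → a), u
2. ¬(◇□¬b → ¬b), u   [∧-rule on 1]
3. □(c → a), u   [∧-rule on 1]
4. ◇□¬b, u   [¬→-rule on 2]
5. b, u   [¬→-rule on 2]
6. c → a, u   [□-rule on 3 via uRu]
7. a, u   [→-rule on 6 (branches; this branch)]
8. □¬b, v   [◇-rule on 4: fresh world v, uRv]
9. c → a, v   [□-rule on 3 via uRv]
10. ¬b, v   [□-rule on 8 via vRv]
11. a, v   [→-rule on 9 (branches; this branch)]
Accessibility: uRu, uRv, vRv
Complete open branch: satisfiable in S4, hence also in K, T (this S4-model is also a K-model and a T-model).
S5-tableau for the formula:
1. ¬(◇□¬b → ¬b) ∧ □(c → a), u
2. ¬(◇□¬b → ¬b), u   [∧-rule on 1]
3. □(c → a), u   [∧-rule on 1]
4. ◇□¬b, u   [¬→-rule on 2]
5. b, u   [¬→-rule on 2]
6. c → a, u   [□-rule on 3 via uRu]
7. a, u   [→-rule on 6 (branches; this branch)]
8. □¬b, v   [◇-rule on 4: fresh world v, uRv]
9. c → a, v   [□-rule on 3 via uRv]
10. ¬b, u   [□-rule on 8 via vRu]
Accessibility: uRu, uRv, vRu, vRv
Branch closes: b and ¬b both at u.
Every branch closes (one shown): unsatisfiable in S5.

K, T, S4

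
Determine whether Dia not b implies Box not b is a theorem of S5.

Invalid (countermodel exists)

Tableau for the negation not (Dia not b implies Box not b):
1. not (Dia not b implies Box not b), u
2. Dia not b, u   [neg-implies-rule on 1]
3. not Box not b, u   [neg-implies-rule on 1]
4. not b, v   [Dia-rule on 2: fresh world v, uRv]
5. b, w   [neg-Box-rule on 3: fresh world w, uRw]
Accessibility: uRu, uRv, uRw, vRu, vRv, vRw, wRu, wRv, wRw
The negation has an open branch (countermodel exists).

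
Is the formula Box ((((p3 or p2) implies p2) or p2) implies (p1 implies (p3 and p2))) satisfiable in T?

1. Box ((((p3 or p2) implies p2) or p2) implies (p1 implies (p3 and p2))), w0
2. (((p3 or p2) implies p2) or p2) implies (p1 implies (p3 and p2)), w0
3. p1 implies (p3 and p2), w0
4. p3 and p2, w0
5. p3, w0
6. p2, w0
Accessibility: w0Rw0

Yes, satisfiable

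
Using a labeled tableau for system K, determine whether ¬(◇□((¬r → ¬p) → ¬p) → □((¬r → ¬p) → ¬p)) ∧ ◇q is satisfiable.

Yes, satisfiable

1. ¬(◇□((¬r → ¬p) → ¬p) → □((¬r → ¬p) → ¬p)) ∧ ◇q, u
2. ¬(◇□((¬r → ¬p) → ¬p) → □((¬r → ¬p) → ¬p)), u   [∧-rule on 1]
3. ◇q, u   [∧-rule on 1]
4. ◇□((¬r → ¬p) → ¬p), u   [¬→-rule on 2]
5. ¬□((¬r → ¬p) → ¬p), u   [¬→-rule on 2]
6. q, v   [◇-rule on 3: fresh world v, uRv]
7. □((¬r → ¬p) → ¬p), w   [◇-rule on 4: fresh world w, uRw]
8. ¬((¬r → ¬p) → ¬p), x   [¬□-rule on 5: fresh world x, uRx]
9. ¬r → ¬p, x   [¬→-rule on 8]
10. p, x   [¬→-rule on 8]
11. r, x   [→-rule on 9 (branches; this branch)]
Accessibility: uRv, uRw, uRx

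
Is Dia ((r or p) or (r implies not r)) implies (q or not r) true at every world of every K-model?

Tableau for the negation not (Dia ((r or p) or (r implies not r)) implies (q or not r)):
1. not (Dia ((r or p) or (r implies not r)) implies (q or not r)), w0
2. Dia ((r or p) or (r implies not r)), w0   [neg-implies-rule on 1]
3. not (q or not r), w0   [neg-implies-rule on 1]
4. not q, w0   [neg-or-rule on 3]
5. r, w0   [neg-or-rule on 3]
6. (r or p) or (r implies not r), w1   [Dia-rule on 2: fresh world w1, w0Rw1]
7. r implies not r, w1   [or-rule on 6 (branches; this branch)]
8. not r, w1   [implies-rule on 7 (branches; this branch)]
Accessibility: w0Rw1
The negation has an open branch (countermodel exists).

Invalid (countermodel exists)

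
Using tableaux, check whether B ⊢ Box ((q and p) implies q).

Tableau for the negation not Box ((q and p) implies q):
1. not Box ((q and p) implies q), w0
2. not ((q and p) implies q), w1
3. q and p, w1
4. not q, w1
5. q, w1
6. p, w1
Accessibility: w0Rw0, w0Rw1, w1Rw0, w1Rw1
Branch closes: q and not q both at w1.
Every branch of the negation's tableau closes; the branch above is one of them.

Valid in B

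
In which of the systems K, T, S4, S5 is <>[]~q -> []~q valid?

S5-tableau for the negation ~(<>[]~q -> []~q):
1. ~(<>[]~q -> []~q), w0
2. <>[]~q, w0
3. ~[]~q, w0
4. []~q, w1
5. ~q, w0
6. ~q, w1
7. q, w2
8. ~q, w2
Accessibility: w0Rw0, w0Rw1, w0Rw2, w1Rw0, w1Rw1, w1Rw2, w2Rw0, w2Rw1, w2Rw2
Branch closes: q and ~q both at w2.
Every branch closes (one shown): valid in S5.
S4-tableau for the negation ~(<>[]~q -> []~q):
1. ~(<>[]~q -> []~q), w0
2. <>[]~q, w0
3. ~[]~q, w0
4. []~q, w1
5. ~q, w1
6. q, w2
Accessibility: w0Rw0, w0Rw1, w0Rw2, w1Rw1, w2Rw2
Complete open branch: countermodel on an S4-frame, so not valid in S4, nor in K, T (the same frame is also a K-frame and a T-frame).

S5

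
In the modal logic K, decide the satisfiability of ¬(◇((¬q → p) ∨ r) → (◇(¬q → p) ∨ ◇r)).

1. ¬(◇((¬q → p) ∨ r) → (◇(¬q → p) ∨ ◇r)), 0
2. ◇((¬q → p) ∨ r), 0   [¬→-rule on 1]
3. ¬(◇(¬q → p) ∨ ◇r), 0   [¬→-rule on 1]
4. ¬◇(¬q → p), 0   [¬∨-rule on 3]
5. ¬◇r, 0   [¬∨-rule on 3]
6. (¬q → p) ∨ r, 1   [◇-rule on 2: fresh world 1, 0R1]
7. ¬(¬q → p), 1   [¬◇-rule on 4 via 0R1]
8. ¬q, 1   [¬→-rule on 7]
9. ¬p, 1   [¬→-rule on 7]
10. ¬r, 1   [¬◇-rule on 5 via 0R1]
11. ¬q → p, 1   [∨-rule on 6 (branches; this branch)]
12. p, 1   [→-rule on 11 (branches; this branch)]
Accessibility: 0R1
Branch closes: p and ¬p both at 1.
Every branch closes; the branch above is one of them.

Unsatisfiable (every branch closes)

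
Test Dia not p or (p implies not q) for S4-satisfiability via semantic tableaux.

Yes, satisfiable

1. Dia not p or (p implies not q), 0
2. p implies not q, 0
3. not q, 0
Accessibility: 0R0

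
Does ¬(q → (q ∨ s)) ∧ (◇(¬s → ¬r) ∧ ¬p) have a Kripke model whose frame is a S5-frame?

Unsatisfiable (every branch closes)

1. ¬(q → (q ∨ s)) ∧ (◇(¬s → ¬r) ∧ ¬p), 0
2. ¬(q → (q ∨ s)), 0
3. ◇(¬s → ¬r) ∧ ¬p, 0
4. q, 0
5. ¬(q ∨ s), 0
6. ◇(¬s → ¬r), 0
7. ¬p, 0
8. ¬q, 0
9. ¬s, 0
Accessibility: 0R0
Branch closes: q and ¬q both at 0.
(One branch shown.) All branches close.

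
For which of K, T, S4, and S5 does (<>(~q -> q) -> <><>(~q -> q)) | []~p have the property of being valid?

T-tableau for the negation ~((<>(~q -> q) -> <><>(~q -> q)) | []~p):
1. ~((<>(~q -> q) -> <><>(~q -> q)) | []~p), 0
2. ~(<>(~q -> q) -> <><>(~q -> q)), 0
3. ~[]~p, 0
4. <>(~q -> q), 0
5. ~<><>(~q -> q), 0
6. ~<>(~q -> q), 0
7. ~(~q -> q), 0
8. ~q, 0
9. p, 1
10. ~<>(~q -> q), 1
11. ~(~q -> q), 1
12. ~q, 1
13. ~q -> q, 2
14. ~<>(~q -> q), 2
15. ~(~q -> q), 2
16. ~q, 2
17. q, 2
Accessibility: 0R0, 0R1, 0R2, 1R1, 2R2
Branch closes: q and ~q both at 2.
Every branch closes (one shown): valid in T, hence also in S4, S5 (every theorem of T is a theorem of S4 and S5).
K-tableau for the negation ~((<>(~q -> q) -> <><>(~q -> q)) | []~p):
1. ~((<>(~q -> q) -> <><>(~q -> q)) | []~p), 0
2. ~(<>(~q -> q) -> <><>(~q -> q)), 0
3. ~[]~p, 0
4. <>(~q -> q), 0
5. ~<><>(~q -> q), 0
6. p, 1
7. ~<>(~q -> q), 1
8. ~q -> q, 2
9. ~<>(~q -> q), 2
10. q, 2
Accessibility: 0R1, 0R2
Complete open branch: countermodel on a K-frame, so not valid in K.

T, S4, S5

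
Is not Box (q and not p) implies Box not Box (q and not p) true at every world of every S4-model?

Invalid (countermodel exists)

Tableau for the negation not (not Box (q and not p) implies Box not Box (q and not p)):
1. not (not Box (q and not p) implies Box not Box (q and not p)), 0
2. not Box (q and not p), 0
3. not Box not Box (q and not p), 0
4. not (q and not p), 1
5. p, 1
6. Box (q and not p), 2
7. q and not p, 2
8. q, 2
9. not p, 2
Accessibility: 0R0, 0R1, 0R2, 1R1, 2R2
The negation has an open branch (countermodel exists).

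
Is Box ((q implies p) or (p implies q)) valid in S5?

Valid in S5

Tableau for the negation not Box ((q implies p) or (p implies q)):
1. not Box ((q implies p) or (p implies q)), 0
2. not ((q implies p) or (p implies q)), 1   [neg-Box-rule on 1: fresh world 1, 0R1]
3. not (q implies p), 1   [neg-or-rule on 2]
4. not (p implies q), 1   [neg-or-rule on 2]
5. q, 1   [neg-implies-rule on 3]
6. not p, 1   [neg-implies-rule on 3]
7. p, 1   [neg-implies-rule on 4]
8. not q, 1   [neg-implies-rule on 4]
Accessibility: 0R0, 0R1, 1R0, 1R1
Branch closes: p and not p both at 1.
Every branch of the negation's tableau closes; the branch above is one of them.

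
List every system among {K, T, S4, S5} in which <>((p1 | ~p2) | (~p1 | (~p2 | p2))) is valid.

K-tableau for the negation ~<>((p1 | ~p2) | (~p1 | (~p2 | p2))):
1. ~<>((p1 | ~p2) | (~p1 | (~p2 | p2))), w0
Complete open branch: countermodel on a K-frame, so not valid in K.
T-tableau for the negation ~<>((p1 | ~p2) | (~p1 | (~p2 | p2))):
1. ~<>((p1 | ~p2) | (~p1 | (~p2 | p2))), w0
2. ~((p1 | ~p2) | (~p1 | (~p2 | p2))), w0
3. ~(p1 | ~p2), w0
4. ~(~p1 | (~p2 | p2)), w0
5. ~p1, w0
6. p2, w0
7. p1, w0
8. ~(~p2 | p2), w0
Accessibility: w0Rw0
Branch closes: p1 and ~p1 both at w0.
Every branch closes (one shown): valid in T, hence also in S4, S5 (every theorem of T is a theorem of S4 and S5).

T, S4, S5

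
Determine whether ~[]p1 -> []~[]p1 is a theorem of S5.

Yes, valid

Tableau for the negation ~(~[]p1 -> []~[]p1):
1. ~(~[]p1 -> []~[]p1), 0
2. ~[]p1, 0
3. ~[]~[]p1, 0
4. ~p1, 1
5. []p1, 2
6. p1, 0
7. p1, 1
Accessibility: 0R0, 0R1, 0R2, 1R0, 1R1, 1R2, 2R0, 2R1, 2R2
Branch closes: p1 and ~p1 both at 1.
All branches of the negation close; one closing branch shown above.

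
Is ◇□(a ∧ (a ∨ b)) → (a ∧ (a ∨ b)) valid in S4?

Not valid

Tableau for the negation ¬(◇□(a ∧ (a ∨ b)) → (a ∧ (a ∨ b))):
1. ¬(◇□(a ∧ (a ∨ b)) → (a ∧ (a ∨ b))), 0
2. ◇□(a ∧ (a ∨ b)), 0
3. ¬(a ∧ (a ∨ b)), 0
4. ¬(a ∨ b), 0
5. ¬a, 0
6. ¬b, 0
7. □(a ∧ (a ∨ b)), 1
8. a ∧ (a ∨ b), 1
9. a, 1
10. a ∨ b, 1
11. b, 1
Accessibility: 0R0, 0R1, 1R1
The negation has an open branch (countermodel exists).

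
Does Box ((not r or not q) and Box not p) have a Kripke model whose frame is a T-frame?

1. Box ((not r or not q) and Box not p), 0
2. (not r or not q) and Box not p, 0   [Box-rule on 1 via 0R0]
3. not r or not q, 0   [and-rule on 2]
4. Box not p, 0   [and-rule on 2]
5. not p, 0   [Box-rule on 4 via 0R0]
6. not q, 0   [or-rule on 3 (branches; this branch)]
Accessibility: 0R0

Satisfiable (open branch found)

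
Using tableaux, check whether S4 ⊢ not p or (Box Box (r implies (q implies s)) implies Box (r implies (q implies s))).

Valid

Tableau for the negation not (not p or (Box Box (r implies (q implies s)) implies Box (r implies (q implies s)))):
1. not (not p or (Box Box (r implies (q implies s)) implies Box (r implies (q implies s)))), u
2. p, u
3. not (Box Box (r implies (q implies s)) implies Box (r implies (q implies s))), u
4. Box Box (r implies (q implies s)), u
5. not Box (r implies (q implies s)), u
6. Box (r implies (q implies s)), u
7. r implies (q implies s), u
8. q implies s, u
9. s, u
10. not (r implies (q implies s)), v
11. r, v
12. not (q implies s), v
13. q, v
14. not s, v
15. Box (r implies (q implies s)), v
16. r implies (q implies s), v
17. q implies s, v
18. s, v
Accessibility: uRu, uRv, vRv
Branch closes: s and not s both at v.
Every branch of the negation's tableau closes; the branch above is one of them.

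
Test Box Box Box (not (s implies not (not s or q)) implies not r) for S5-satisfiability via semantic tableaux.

1. Box Box Box (not (s implies not (not s or q)) implies not r), 0
2. Box Box (not (s implies not (not s or q)) implies not r), 0   [Box-rule on 1 via 0R0]
3. Box (not (s implies not (not s or q)) implies not r), 0   [Box-rule on 2 via 0R0]
4. not (s implies not (not s or q)) implies not r, 0   [Box-rule on 3 via 0R0]
5. not r, 0   [implies-rule on 4 (branches; this branch)]
Accessibility: 0R0

Yes, satisfiable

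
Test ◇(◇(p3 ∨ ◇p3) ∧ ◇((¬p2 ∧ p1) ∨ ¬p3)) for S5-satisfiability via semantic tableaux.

1. ◇(◇(p3 ∨ ◇p3) ∧ ◇((¬p2 ∧ p1) ∨ ¬p3)), 0
2. ◇(p3 ∨ ◇p3) ∧ ◇((¬p2 ∧ p1) ∨ ¬p3), 1   [◇-rule on 1: fresh world 1, 0R1]
3. ◇(p3 ∨ ◇p3), 1   [∧-rule on 2]
4. ◇((¬p2 ∧ p1) ∨ ¬p3), 1   [∧-rule on 2]
5. p3 ∨ ◇p3, 2   [◇-rule on 3: fresh world 2, 1R2]
6. ◇p3, 2   [∨-rule on 5 (branches; this branch)]
7. (¬p2 ∧ p1) ∨ ¬p3, 3   [◇-rule on 4: fresh world 3, 1R3]
8. ¬p3, 3   [∨-rule on 7 (branches; this branch)]
9. p3, 4   [◇-rule on 6: fresh world 4, 2R4]
Accessibility: 0R0, 0R1, 0R2, 0R3, 0R4, 1R0, 1R1, 1R2, 1R3, 1R4, 2R0, 2R1, 2R2, 2R3, 2R4, 3R0, 3R1, 3R2, 3R3, 3R4, 4R0, 4R1, 4R2, 4R3, 4R4

Satisfiable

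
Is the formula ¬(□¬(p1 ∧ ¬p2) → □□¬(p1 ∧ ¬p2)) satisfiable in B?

Satisfiable (open branch found)

1. ¬(□¬(p1 ∧ ¬p2) → □□¬(p1 ∧ ¬p2)), w0
2. □¬(p1 ∧ ¬p2), w0
3. ¬□□¬(p1 ∧ ¬p2), w0
4. ¬(p1 ∧ ¬p2), w0
5. p2, w0
6. ¬□¬(p1 ∧ ¬p2), w1
7. ¬(p1 ∧ ¬p2), w1
8. p2, w1
9. p1 ∧ ¬p2, w2
10. p1, w2
11. ¬p2, w2
Accessibility: w0Rw0, w0Rw1, w1Rw0, w1Rw1, w1Rw2, w2Rw1, w2Rw2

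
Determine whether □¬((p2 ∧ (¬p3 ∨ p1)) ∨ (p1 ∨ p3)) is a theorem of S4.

Invalid (countermodel exists)

Tableau for the negation ¬□¬((p2 ∧ (¬p3 ∨ p1)) ∨ (p1 ∨ p3)):
1. ¬□¬((p2 ∧ (¬p3 ∨ p1)) ∨ (p1 ∨ p3)), 0
2. (p2 ∧ (¬p3 ∨ p1)) ∨ (p1 ∨ p3), 1
3. p1 ∨ p3, 1
4. p3, 1
Accessibility: 0R0, 0R1, 1R1
The negation has an open branch (countermodel exists).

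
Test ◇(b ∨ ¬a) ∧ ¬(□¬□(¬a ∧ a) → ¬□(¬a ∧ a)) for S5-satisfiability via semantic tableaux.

1. ◇(b ∨ ¬a) ∧ ¬(□¬□(¬a ∧ a) → ¬□(¬a ∧ a)), u
2. ◇(b ∨ ¬a), u
3. ¬(□¬□(¬a ∧ a) → ¬□(¬a ∧ a)), u
4. □¬□(¬a ∧ a), u
5. □(¬a ∧ a), u
6. ¬□(¬a ∧ a), u
7. ¬a ∧ a, u
8. ¬a, u
9. a, u
Accessibility: uRu
Branch closes: a and ¬a both at u.
All branches of the tableau close; one closing branch shown above.

Unsatisfiable (every branch closes)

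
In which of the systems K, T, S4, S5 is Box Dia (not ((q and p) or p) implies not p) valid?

T-tableau for the negation not Box Dia (not ((q and p) or p) implies not p):
1. not Box Dia (not ((q and p) or p) implies not p), u
2. not Dia (not ((q and p) or p) implies not p), v   [neg-Box-rule on 1: fresh world v, uRv]
3. not (not ((q and p) or p) implies not p), v   [neg-Dia-rule on 2 via vRv]
4. not ((q and p) or p), v   [neg-implies-rule on 3]
5. p, v   [neg-implies-rule on 3]
6. not (q and p), v   [neg-or-rule on 4]
7. not p, v   [neg-or-rule on 4]
Accessibility: uRu, uRv, vRv
Branch closes: p and not p both at v.
Every branch closes (one shown): valid in T, hence also in S4, S5 (every theorem of T is a theorem of S4 and S5).
K-tableau for the negation not Box Dia (not ((q and p) or p) implies not p):
1. not Box Dia (not ((q and p) or p) implies not p), u
2. not Dia (not ((q and p) or p) implies not p), v   [neg-Box-rule on 1: fresh world v, uRv]
Accessibility: uRv
Complete open branch: countermodel on a K-frame, so not valid in K.

T, S4, S5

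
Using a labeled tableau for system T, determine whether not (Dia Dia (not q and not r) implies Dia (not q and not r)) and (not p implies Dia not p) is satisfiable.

1. not (Dia Dia (not q and not r) implies Dia (not q and not r)) and (not p implies Dia not p), u
2. not (Dia Dia (not q and not r) implies Dia (not q and not r)), u
3. not p implies Dia not p, u
4. Dia Dia (not q and not r), u
5. not Dia (not q and not r), u
6. not (not q and not r), u
7. Dia not p, u
8. r, u
9. Dia (not q and not r), v
10. not (not q and not r), v
11. r, v
12. not p, w
13. not (not q and not r), w
14. r, w
15. not q and not r, x
16. not q, x
17. not r, x
Accessibility: uRu, uRv, uRw, vRv, vRx, wRw, xRx

Satisfiable (open branch found)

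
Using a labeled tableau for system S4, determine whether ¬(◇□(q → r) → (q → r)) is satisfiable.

1. ¬(◇□(q → r) → (q → r)), u
2. ◇□(q → r), u
3. ¬(q → r), u
4. q, u
5. ¬r, u
6. □(q → r), v
7. q → r, v
8. r, v
Accessibility: uRu, uRv, vRv

Satisfiable (open branch found)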